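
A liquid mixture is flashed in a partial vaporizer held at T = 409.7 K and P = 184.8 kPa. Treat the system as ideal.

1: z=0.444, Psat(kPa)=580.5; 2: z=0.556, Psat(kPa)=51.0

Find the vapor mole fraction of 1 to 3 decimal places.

y_1 = 0.794

Raoult's law: Kᵢ = Pᵢˢᵃᵗ/P = Pᵢˢᵃᵗ/184.8.
  K_1 = 580.5/184.8 = 3.14123, K_2 = 51.0/184.8 = 0.27597
Let ψ = V/F and solve Σ zᵢ(Kᵢ−1)/(1+ψ(Kᵢ−1)) = 0.
g(0) = ΣzᵢKᵢ − 1 = 0.548 and g(1) = 1 − Σzᵢ/Kᵢ = -1.156, so a root lies in (0, 1).
Newton iteration, ψ⁰ = 0.46:
  ψ = 0.460: g = -0.1246, g' = -1.172 → ψ = 0.354
Converged at ψ = 0.354.
Compositions from xᵢ = zᵢ/(1+ψ(Kᵢ−1)), yᵢ = Kᵢxᵢ:
  1: x = 0.253, y = 0.794
  2: x = 0.747, y = 0.206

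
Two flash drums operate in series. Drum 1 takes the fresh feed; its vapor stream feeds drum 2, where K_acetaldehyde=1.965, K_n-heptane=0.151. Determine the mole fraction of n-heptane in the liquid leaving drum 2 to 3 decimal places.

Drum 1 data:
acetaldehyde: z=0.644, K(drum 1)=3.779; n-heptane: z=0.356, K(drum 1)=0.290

x_n-heptane (drum 2) = 0.532

Drum 1:
Material balance + equilibrium reduce to Σ zᵢ(Kᵢ−1)/(1+ψ₁(Kᵢ−1)) = 0.
Check two-phase: ΣzᵢKᵢ = 2.537 > 1 and Σzᵢ/Kᵢ = 1.398 > 1, so g(0) = 1.537 > 0 and g(1) = -0.398 < 0.
Binary case is linear: z₁(K₁−1)(1+ψ₁(K₂−1)) + z₂(K₂−1)(1+ψ₁(K₁−1)) = 0
⇒ ψ₁ = [z₁(K₁−1)+z₂(K₂−1)] / [−(K₁−1)(K₂−1)] = 1.5369/1.9731 = 0.779
Drum-1 compositions:
  acetaldehyde: x = 0.203, y = 0.769
  n-heptane: x = 0.797, y = 0.231
Drum-2 feed = drum-1 vapor: z₂ = (0.7690, 0.2310).
Drum 2:
Rachford–Rice: g(ψ₂) = Σ zᵢ(Kᵢ−1)/(1+ψ₂(Kᵢ−1)) = 0.
Feasibility: ΣzᵢKᵢ = 1.546, Σzᵢ/Kᵢ = 1.921 — both > 1, two phases present.
Binary case is linear: z₁(K₁−1)(1+ψ₂(K₂−1)) + z₂(K₂−1)(1+ψ₂(K₁−1)) = 0
⇒ ψ₂ = [z₁(K₁−1)+z₂(K₂−1)] / [−(K₁−1)(K₂−1)] = 0.5460/0.8193 = 0.666
  acetaldehyde: x = 0.468, y = 0.920
  n-heptane: x = 0.532, y = 0.080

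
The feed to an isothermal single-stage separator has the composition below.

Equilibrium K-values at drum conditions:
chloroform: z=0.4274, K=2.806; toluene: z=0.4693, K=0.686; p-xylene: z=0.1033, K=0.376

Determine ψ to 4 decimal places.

ψ = 0.7794

Material balance + equilibrium reduce to Σ zᵢ(Kᵢ−1)/(1+ψ(Kᵢ−1)) = 0.
g(0) = ΣzᵢKᵢ − 1 = 0.5601 and g(1) = 1 − Σzᵢ/Kᵢ = -0.1112, so a root lies in (0, 1).
Newton iteration, ψ⁰ = 0.5:
  ψ = 0.5000: g = 0.13712, g' = -0.5350 → ψ = 0.7563
  ψ = 0.7563: g = 0.01094, g' = -0.4729 → ψ = 0.7794
Converged at ψ = 0.7794.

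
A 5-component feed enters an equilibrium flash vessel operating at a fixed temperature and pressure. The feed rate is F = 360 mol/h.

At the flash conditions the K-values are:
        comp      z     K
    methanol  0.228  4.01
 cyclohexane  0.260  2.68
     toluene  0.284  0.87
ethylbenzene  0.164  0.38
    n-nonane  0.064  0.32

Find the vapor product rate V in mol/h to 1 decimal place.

V = 312.3 mol/h

Let β = V/F and solve Σ zᵢ(Kᵢ−1)/(1+β(Kᵢ−1)) = 0.
Feasibility: ΣzᵢKᵢ = 1.941, Σzᵢ/Kᵢ = 1.112 — both > 1, two phases present.
Iterate (Newton) starting at β = 0.32:
  β = 0.320: g = 0.4127, g' = -0.998 → β = 0.733
  β = 0.733: g = 0.0955, g' = -0.684 → β = 0.873
  β = 0.873: g = -0.0042, g' = -0.763 → β = 0.868
Converged at β = 0.868.
Then V = β·F = 0.8676·360 = 312.3 mol/h and L = F − V = 47.7 mol/h.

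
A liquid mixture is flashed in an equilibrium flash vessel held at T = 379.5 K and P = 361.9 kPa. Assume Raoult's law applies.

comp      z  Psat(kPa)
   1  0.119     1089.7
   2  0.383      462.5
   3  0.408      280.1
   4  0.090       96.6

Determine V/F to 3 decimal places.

Raoult's law: Kᵢ = Pᵢˢᵃᵗ/P = Pᵢˢᵃᵗ/361.9.
  K_1 = 1089.7/361.9 = 3.01105, K_2 = 462.5/361.9 = 1.27798, K_3 = 280.1/361.9 = 0.77397, K_4 = 96.6/361.9 = 0.26692
Material balance + equilibrium reduce to Σ zᵢ(Kᵢ−1)/(1+V/F(Kᵢ−1)) = 0.
Feasibility: ΣzᵢKᵢ = 1.188, Σzᵢ/Kᵢ = 1.204 — both > 1, two phases present.
Newton iteration, V/F⁰ = 0.5:
  V/F = 0.500: g = 0.0047, g' = -0.289 → V/F = 0.516
Converged at V/F = 0.516.

V/F = 0.516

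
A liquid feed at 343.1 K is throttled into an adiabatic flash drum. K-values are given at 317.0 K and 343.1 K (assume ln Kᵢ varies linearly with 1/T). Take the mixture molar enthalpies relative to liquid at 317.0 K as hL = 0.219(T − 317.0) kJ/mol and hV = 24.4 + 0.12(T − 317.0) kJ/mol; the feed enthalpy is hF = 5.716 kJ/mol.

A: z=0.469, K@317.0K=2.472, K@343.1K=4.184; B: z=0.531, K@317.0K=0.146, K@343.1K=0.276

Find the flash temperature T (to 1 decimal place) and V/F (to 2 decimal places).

T = 319.0 K, V/F = 0.22

Adiabatic flash: solve Rachford–Rice at each trial T, then check hF = ψ·hV(T) + (1−ψ)·hL(T).
  T = 317.0 K: K = (2.472, 0.146), RR gives ψ = 0.188, H_out = 4.598 kJ/mol
  T = 343.1 K: K = (4.184, 0.276), RR gives ψ = 0.481, H_out = 16.210 kJ/mol
  T = 330.1 K: K = (3.253, 0.204), RR gives ψ = 0.353, H_out = 11.028 kJ/mol
  T = 323.6 K: K = (2.847, 0.173), RR gives ψ = 0.280, H_out = 8.087 kJ/mol
  T = 320.3 K: K = (2.655, 0.159), RR gives ψ = 0.237, H_out = 6.424 kJ/mol
  T = 318.6 K: K = (2.559, 0.152), RR gives ψ = 0.213, H_out = 5.507 kJ/mol
Linear interpolation between T = 318.6 (H_out = 5.507) and T = 320.3 (H_out = 6.424) on hF = 5.716 gives T ≈ 319.0 K, at which ψ = 0.22.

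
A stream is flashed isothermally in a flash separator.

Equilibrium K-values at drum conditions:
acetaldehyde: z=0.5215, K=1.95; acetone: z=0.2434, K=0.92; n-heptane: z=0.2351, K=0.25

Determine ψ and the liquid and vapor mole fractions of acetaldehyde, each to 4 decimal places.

Let ψ = V/F and solve Σ zᵢ(Kᵢ−1)/(1+ψ(Kᵢ−1)) = 0.
Feasibility: ΣzᵢKᵢ = 1.2996, Σzᵢ/Kᵢ = 1.4724 — both > 1, two phases present.
Iterate (Newton) starting at ψ = 0.5:
  ψ = 0.5000: g = 0.03348, g' = -0.5566 → ψ = 0.5602
  ψ = 0.5602: g = -0.00110, g' = -0.5955 → ψ = 0.5583
Converged at ψ = 0.5583.
Compositions from xᵢ = zᵢ/(1+ψ(Kᵢ−1)), yᵢ = Kᵢxᵢ:
  acetaldehyde: x = 0.3408, y = 0.6645
  acetone: x = 0.2548, y = 0.2344
  n-heptane: x = 0.4045, y = 0.1011

ψ = 0.5583, x_acetaldehyde = 0.3408, y_acetaldehyde = 0.6645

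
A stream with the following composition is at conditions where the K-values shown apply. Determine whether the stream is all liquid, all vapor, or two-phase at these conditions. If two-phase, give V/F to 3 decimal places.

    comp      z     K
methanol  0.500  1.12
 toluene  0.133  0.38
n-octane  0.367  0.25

ΣzᵢKᵢ = 0.702; Σzᵢ/Kᵢ = 2.264.
Since ΣzᵢKᵢ < 1 the mixture is below its bubble point — single liquid phase.

all liquid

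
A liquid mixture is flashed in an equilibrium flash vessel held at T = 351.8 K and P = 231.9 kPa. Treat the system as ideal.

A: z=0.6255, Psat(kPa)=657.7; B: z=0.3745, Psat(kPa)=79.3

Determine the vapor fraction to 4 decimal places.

ψ = 0.7466

Raoult's law: Kᵢ = Pᵢˢᵃᵗ/P = Pᵢˢᵃᵗ/231.9.
  K_A = 657.7/231.9 = 2.836136, K_B = 79.3/231.9 = 0.341958
Binary case is linear: z₁(K₁−1)(1+ψ(K₂−1)) + z₂(K₂−1)(1+ψ(K₁−1)) = 0
⇒ ψ = [z₁(K₁−1)+z₂(K₂−1)] / [−(K₁−1)(K₂−1)] = 0.90207/1.20826 = 0.7466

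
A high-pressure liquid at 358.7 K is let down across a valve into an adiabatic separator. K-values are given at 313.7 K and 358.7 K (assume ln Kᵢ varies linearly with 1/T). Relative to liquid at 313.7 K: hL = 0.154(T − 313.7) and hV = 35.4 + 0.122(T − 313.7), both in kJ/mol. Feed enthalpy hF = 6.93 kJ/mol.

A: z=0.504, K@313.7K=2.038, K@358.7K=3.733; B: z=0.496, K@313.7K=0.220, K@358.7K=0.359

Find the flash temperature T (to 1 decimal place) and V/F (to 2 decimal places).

Adiabatic flash: solve Rachford–Rice at each trial T, then check hF = ψ·hV(T) + (1−ψ)·hL(T).
  T = 313.7 K: K = (2.038, 0.220), RR gives ψ = 0.168, H_out = 5.958 kJ/mol
  T = 358.7 K: K = (3.733, 0.359), RR gives ψ = 0.605, H_out = 27.469 kJ/mol
  T = 336.2 K: K = (2.815, 0.286), RR gives ψ = 0.432, H_out = 18.455 kJ/mol
  T = 324.9 K: K = (2.407, 0.252), RR gives ψ = 0.321, H_out = 12.971 kJ/mol
  T = 319.3 K: K = (2.218, 0.236), RR gives ψ = 0.252, H_out = 9.741 kJ/mol
  T = 316.5 K: K = (2.127, 0.228), RR gives ψ = 0.212, H_out = 7.933 kJ/mol
  T = 315.1 K: K = (2.082, 0.224), RR gives ψ = 0.191, H_out = 6.969 kJ/mol
Linear interpolation between T = 313.7 (H_out = 5.958) and T = 315.1 (H_out = 6.969) on hF = 6.93 gives T ≈ 315.0 K, at which ψ = 0.19.

T = 315.0 K, V/F = 0.19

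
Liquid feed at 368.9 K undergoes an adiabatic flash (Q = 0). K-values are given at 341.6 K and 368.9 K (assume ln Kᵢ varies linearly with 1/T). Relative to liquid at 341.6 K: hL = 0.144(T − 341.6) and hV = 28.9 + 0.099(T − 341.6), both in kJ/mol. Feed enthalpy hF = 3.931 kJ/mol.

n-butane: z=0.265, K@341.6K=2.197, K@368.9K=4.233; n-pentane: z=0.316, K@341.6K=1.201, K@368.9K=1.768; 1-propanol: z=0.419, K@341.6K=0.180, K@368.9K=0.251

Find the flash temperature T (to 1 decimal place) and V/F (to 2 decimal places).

Adiabatic flash: solve Rachford–Rice at each trial T, then check hF = ψ·hV(T) + (1−ψ)·hL(T).
  T = 341.6 K: K = (2.197, 1.201, 0.180), RR gives ψ = 0.056, H_out = 1.617 kJ/mol
  T = 368.9 K: K = (4.233, 1.768, 0.251), RR gives ψ = 0.501, H_out = 17.794 kJ/mol
  T = 355.2 K: K = (3.085, 1.467, 0.214), RR gives ψ = 0.341, H_out = 11.608 kJ/mol
  T = 348.4 K: K = (2.612, 1.330, 0.196), RR gives ψ = 0.224, H_out = 7.397 kJ/mol
  T = 345.0 K: K = (2.398, 1.264, 0.188), RR gives ψ = 0.149, H_out = 4.771 kJ/mol
  T = 343.3 K: K = (2.296, 1.232, 0.184), RR gives ψ = 0.105, H_out = 3.272 kJ/mol
Linear interpolation between T = 343.3 (H_out = 3.272) and T = 345.0 (H_out = 4.771) on hF = 3.931 gives T ≈ 344.0 K, at which ψ = 0.12.

T = 344.0 K, V/F = 0.12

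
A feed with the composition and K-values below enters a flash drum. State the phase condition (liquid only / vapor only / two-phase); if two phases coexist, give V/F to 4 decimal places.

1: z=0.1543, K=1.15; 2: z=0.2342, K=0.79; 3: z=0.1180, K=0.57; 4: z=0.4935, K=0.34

ΣzᵢKᵢ = 0.5975; Σzᵢ/Kᵢ = 2.0891.
Since ΣzᵢKᵢ < 1 the mixture is below its bubble point — single liquid phase.

liquid only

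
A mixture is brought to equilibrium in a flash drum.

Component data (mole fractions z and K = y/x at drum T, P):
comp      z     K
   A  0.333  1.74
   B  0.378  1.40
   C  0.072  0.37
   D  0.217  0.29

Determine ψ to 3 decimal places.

Newton–Raphson from ψ = 0.5:
  ψ = 0.500: g = 0.0008, g' = -0.463 → ψ = 0.502
Converged at ψ = 0.502.

ψ = 0.502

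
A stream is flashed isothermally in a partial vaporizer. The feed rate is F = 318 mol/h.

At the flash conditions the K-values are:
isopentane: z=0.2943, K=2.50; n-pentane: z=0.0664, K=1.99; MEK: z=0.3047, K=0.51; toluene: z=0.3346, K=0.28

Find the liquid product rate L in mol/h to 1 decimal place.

L = 275.7 mol/h

Newton iteration, β⁰ = 0.5:
  β = 0.5000: g = -0.27795, g' = -0.7972 → β = 0.1513
  β = 0.1513: g = -0.01468, g' = -0.7929 → β = 0.1328
  β = 0.1328: g = 0.00013, g' = -0.8070 → β = 0.1330
Converged at β = 0.1330.
Then V = β·F = 0.1330·318 = 42.3 mol/h and L = F − V = 275.7 mol/h.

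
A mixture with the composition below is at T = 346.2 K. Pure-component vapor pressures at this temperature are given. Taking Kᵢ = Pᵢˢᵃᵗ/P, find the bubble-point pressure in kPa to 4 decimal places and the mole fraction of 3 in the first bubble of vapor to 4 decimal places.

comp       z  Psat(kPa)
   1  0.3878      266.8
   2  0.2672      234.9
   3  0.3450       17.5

At the bubble point ψ → 0, so ΣzᵢKᵢ = 1 with Kᵢ = Pᵢˢᵃᵗ/P ⇒ P = ΣzᵢPᵢˢᵃᵗ.
P = 0.3878·266.8 + 0.2672·234.9 + 0.3450·17.5 = 172.2678 kPa
yᵢ = zᵢPᵢˢᵃᵗ/P ⇒ y_3 = 0.3450·17.5/172.2678 = 0.0350

Pbub = 172.2678 kPa, y_3 = 0.0350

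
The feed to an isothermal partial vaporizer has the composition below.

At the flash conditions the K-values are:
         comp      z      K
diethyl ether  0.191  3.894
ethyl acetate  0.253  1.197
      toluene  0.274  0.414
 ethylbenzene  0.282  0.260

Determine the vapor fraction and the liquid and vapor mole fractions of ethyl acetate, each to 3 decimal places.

Let ψ = V/F and solve Σ zᵢ(Kᵢ−1)/(1+ψ(Kᵢ−1)) = 0.
g(0) = ΣzᵢKᵢ − 1 = 0.233 and g(1) = 1 − Σzᵢ/Kᵢ = -1.007, so a root lies in (0, 1).
Iterate (Newton) starting at ψ = 0.69:
  ψ = 0.690: g = -0.4676, g' = -1.096 → ψ = 0.263
  ψ = 0.263: g = -0.0878, g' = -0.894 → ψ = 0.165
  ψ = 0.165: g = 0.0070, g' = -1.058 → ψ = 0.172
Converged at ψ = 0.172.
Compositions from xᵢ = zᵢ/(1+ψ(Kᵢ−1)), yᵢ = Kᵢxᵢ:
  diethyl ether: x = 0.128, y = 0.497
  ethyl acetate: x = 0.245, y = 0.293
  toluene: x = 0.305, y = 0.126
  ethylbenzene: x = 0.323, y = 0.084

ψ = 0.172, x_ethyl acetate = 0.245, y_ethyl acetate = 0.293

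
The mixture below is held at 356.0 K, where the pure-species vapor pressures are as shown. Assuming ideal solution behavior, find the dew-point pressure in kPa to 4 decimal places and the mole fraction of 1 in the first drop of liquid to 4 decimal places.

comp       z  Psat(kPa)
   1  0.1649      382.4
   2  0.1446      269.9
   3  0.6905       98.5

At the dew point ψ → 1, so Σzᵢ/Kᵢ = 1 with Kᵢ = Pᵢˢᵃᵗ/P ⇒ 1/P = Σzᵢ/Pᵢˢᵃᵗ.
1/P = 0.1649/382.4 + 0.1446/269.9 + 0.6905/98.5 = 0.0079771 ⇒ P = 125.3584 kPa
xᵢ = zᵢP/Pᵢˢᵃᵗ ⇒ x_1 = 0.1649·125.3584/382.4 = 0.0541

Pdew = 125.3584 kPa, x_1 = 0.0541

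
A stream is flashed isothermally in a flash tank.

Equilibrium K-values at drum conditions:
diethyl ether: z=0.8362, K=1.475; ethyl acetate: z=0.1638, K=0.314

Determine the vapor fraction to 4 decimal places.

Material balance + equilibrium reduce to Σ zᵢ(Kᵢ−1)/(1+ψ(Kᵢ−1)) = 0.
g(0) = ΣzᵢKᵢ − 1 = 0.2848 and g(1) = 1 − Σzᵢ/Kᵢ = -0.0886, so a root lies in (0, 1).
Binary case is linear: z₁(K₁−1)(1+ψ(K₂−1)) + z₂(K₂−1)(1+ψ(K₁−1)) = 0
⇒ ψ = [z₁(K₁−1)+z₂(K₂−1)] / [−(K₁−1)(K₂−1)] = 0.28483/0.32585 = 0.8741

ψ = 0.8741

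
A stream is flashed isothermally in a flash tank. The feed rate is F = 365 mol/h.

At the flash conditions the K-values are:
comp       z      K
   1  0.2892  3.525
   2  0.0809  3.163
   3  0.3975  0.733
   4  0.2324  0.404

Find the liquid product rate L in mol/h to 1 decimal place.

L = 131.0 mol/h

Iterate (Newton) starting at ψ = 0.5:
  ψ = 0.5000: g = 0.08703, g' = -0.6528 → ψ = 0.6333
  ψ = 0.6333: g = 0.00457, g' = -0.5944 → ψ = 0.6410
Converged at ψ = 0.6410.
Then V = ψ·F = 0.6410·365 = 234.0 mol/h and L = F − V = 131.0 mol/h.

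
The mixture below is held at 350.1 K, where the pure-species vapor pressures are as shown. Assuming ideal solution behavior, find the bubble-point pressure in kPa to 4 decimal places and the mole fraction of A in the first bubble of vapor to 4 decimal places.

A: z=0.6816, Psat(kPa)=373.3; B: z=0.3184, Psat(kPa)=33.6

At the bubble point ψ → 0, so ΣzᵢKᵢ = 1 with Kᵢ = Pᵢˢᵃᵗ/P ⇒ P = ΣzᵢPᵢˢᵃᵗ.
P = 0.6816·373.3 + 0.3184·33.6 = 265.1395 kPa
yᵢ = zᵢPᵢˢᵃᵗ/P ⇒ y_A = 0.6816·373.3/265.1395 = 0.9597

Pbub = 265.1395 kPa, y_A = 0.9597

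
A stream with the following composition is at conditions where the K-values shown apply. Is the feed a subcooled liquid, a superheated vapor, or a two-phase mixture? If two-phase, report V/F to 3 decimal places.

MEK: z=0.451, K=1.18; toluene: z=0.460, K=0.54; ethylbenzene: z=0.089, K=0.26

ΣzᵢKᵢ = 0.804; Σzᵢ/Kᵢ = 1.576.
Since ΣzᵢKᵢ < 1 the mixture is below its bubble point — single liquid phase.

subcooled liquid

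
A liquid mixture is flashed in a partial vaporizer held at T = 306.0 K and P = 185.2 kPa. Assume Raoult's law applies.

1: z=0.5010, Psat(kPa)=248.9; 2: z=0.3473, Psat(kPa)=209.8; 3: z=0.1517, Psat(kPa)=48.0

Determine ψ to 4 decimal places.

ψ = 0.5438

Raoult's law: Kᵢ = Pᵢˢᵃᵗ/P = Pᵢˢᵃᵗ/185.2.
  K_1 = 248.9/185.2 = 1.343952, K_2 = 209.8/185.2 = 1.132829, K_3 = 48.0/185.2 = 0.259179
Rachford–Rice: g(ψ) = Σ zᵢ(Kᵢ−1)/(1+ψ(Kᵢ−1)) = 0.
g(0) = ΣzᵢKᵢ − 1 = 0.1061 and g(1) = 1 − Σzᵢ/Kᵢ = -0.2647, so a root lies in (0, 1).
Newton–Raphson from ψ = 0.55:
  ψ = 0.5500: g = -0.00176, g' = -0.2844 → ψ = 0.5438
Converged at ψ = 0.5438.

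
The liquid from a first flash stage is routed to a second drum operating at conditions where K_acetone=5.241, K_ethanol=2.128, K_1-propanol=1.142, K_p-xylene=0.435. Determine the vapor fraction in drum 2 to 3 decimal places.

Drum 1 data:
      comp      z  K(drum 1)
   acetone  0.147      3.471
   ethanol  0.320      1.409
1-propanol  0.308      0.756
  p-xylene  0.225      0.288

V/F (drum 2) = 0.727

Drum 1:
Iterate (Newton) starting at ψ₁ = 0.5:
  ψ₁ = 0.500: g = -0.0632, g' = -0.515 → ψ₁ = 0.377
  ψ₁ = 0.377: g = -0.0005, g' = -0.516 → ψ₁ = 0.376
Converged at ψ₁ = 0.376.
Drum-1 compositions:
  acetone: x = 0.076, y = 0.264
  ethanol: x = 0.277, y = 0.391
  1-propanol: x = 0.339, y = 0.256
  p-xylene: x = 0.307, y = 0.089
Drum-2 feed = drum-1 liquid: z₂ = (0.0762, 0.2773, 0.3392, 0.3074).
Drum 2:
Rachford–Rice: g(ψ₂) = Σ zᵢ(Kᵢ−1)/(1+ψ₂(Kᵢ−1)) = 0.
Check two-phase: ΣzᵢKᵢ = 1.510 > 1 and Σzᵢ/Kᵢ = 1.148 > 1, so g(0) = 0.510 > 0 and g(1) = -0.148 < 0.
Iterate (Newton) starting at ψ₂ = 0.64:
  ψ₂ = 0.640: g = 0.0407, g' = -0.465 → ψ₂ = 0.728
  ψ₂ = 0.728: g = -0.0004, g' = -0.477 → ψ₂ = 0.727
Converged at ψ₂ = 0.727.
  acetone: x = 0.019, y = 0.098
  ethanol: x = 0.152, y = 0.324
  1-propanol: x = 0.307, y = 0.351
  p-xylene: x = 0.522, y = 0.227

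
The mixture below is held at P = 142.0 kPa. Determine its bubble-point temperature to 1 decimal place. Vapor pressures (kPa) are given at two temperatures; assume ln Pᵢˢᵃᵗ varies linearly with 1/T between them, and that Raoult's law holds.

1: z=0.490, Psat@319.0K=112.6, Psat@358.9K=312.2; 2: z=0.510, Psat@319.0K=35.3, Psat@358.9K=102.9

Bubble-point temperature: ΣzᵢPᵢˢᵃᵗ(T) = P. Interpolate ln Pᵢˢᵃᵗ = aᵢ + bᵢ/T.
  T = 319.0 K: ΣzᵢPᵢˢᵃᵗ = 73.18 kPa
  T = 358.9 K: ΣzᵢPᵢˢᵃᵗ = 205.46 kPa
  T = 338.9 K: ΣzᵢPᵢˢᵃᵗ = 126.23 kPa
  T = 348.9 K: ΣzᵢPᵢˢᵃᵗ = 162.17 kPa
  T = 343.9 K: ΣzᵢPᵢˢᵃᵗ = 143.33 kPa
  T = 341.4 K: ΣzᵢPᵢˢᵃᵗ = 134.57 kPa
Interpolating between 341.4 K and 343.9 K gives T ≈ 343.5 K.

T = 343.5 K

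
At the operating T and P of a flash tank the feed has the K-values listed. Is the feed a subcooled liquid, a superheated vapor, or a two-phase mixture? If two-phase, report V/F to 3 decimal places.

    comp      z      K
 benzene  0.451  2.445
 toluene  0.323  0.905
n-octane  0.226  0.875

superheated vapor

ΣzᵢKᵢ = 1.593; Σzᵢ/Kᵢ = 0.800.
Since Σzᵢ/Kᵢ < 1 the mixture is above its dew point — single vapor phase.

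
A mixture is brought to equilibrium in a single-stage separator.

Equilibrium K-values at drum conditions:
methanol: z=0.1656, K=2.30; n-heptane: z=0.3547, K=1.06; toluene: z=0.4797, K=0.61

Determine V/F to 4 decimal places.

Newton–Raphson from V/F = 0.67:
  V/F = 0.6700: g = -0.11774, g' = -0.2148 → V/F = 0.1220
  V/F = 0.1220: g = 0.01052, g' = -0.2902 → V/F = 0.1582
  V/F = 0.1582: g = 0.00025, g' = -0.2767 → V/F = 0.1591
Converged at V/F = 0.1591.

V/F = 0.1591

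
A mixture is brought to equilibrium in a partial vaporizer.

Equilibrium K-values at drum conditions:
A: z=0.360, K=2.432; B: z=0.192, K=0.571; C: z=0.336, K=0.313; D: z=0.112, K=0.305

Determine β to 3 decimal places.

β = 0.140

Newton iteration, β⁰ = 0.43:
  β = 0.430: g = -0.2206, g' = -0.765 → β = 0.142
  β = 0.142: g = -0.0013, g' = -0.811 → β = 0.140
Converged at β = 0.140.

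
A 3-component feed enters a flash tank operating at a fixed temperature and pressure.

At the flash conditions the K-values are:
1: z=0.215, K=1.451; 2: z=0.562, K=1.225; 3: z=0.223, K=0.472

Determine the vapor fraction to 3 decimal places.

ψ = 0.681

Material balance + equilibrium reduce to Σ zᵢ(Kᵢ−1)/(1+ψ(Kᵢ−1)) = 0.
g(0) = ΣzᵢKᵢ − 1 = 0.106 and g(1) = 1 − Σzᵢ/Kᵢ = -0.079, so a root lies in (0, 1).
Iterate (Newton) starting at ψ = 0.5:
  ψ = 0.500: g = 0.0328, g' = -0.167 → ψ = 0.697
  ψ = 0.697: g = -0.0031, g' = -0.202 → ψ = 0.681
Converged at ψ = 0.681.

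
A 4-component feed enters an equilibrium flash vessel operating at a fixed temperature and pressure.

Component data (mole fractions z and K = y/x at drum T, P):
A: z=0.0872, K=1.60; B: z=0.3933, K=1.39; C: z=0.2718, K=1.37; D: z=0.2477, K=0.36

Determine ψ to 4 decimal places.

ψ = 0.5639

Newton–Raphson from ψ = 0.38:
  ψ = 0.3800: g = 0.05489, g' = -0.2719 → ψ = 0.5819
  ψ = 0.5819: g = -0.00604, g' = -0.3398 → ψ = 0.5641
  ψ = 0.5641: g = -0.00007, g' = -0.3317 → ψ = 0.5639
Converged at ψ = 0.5639.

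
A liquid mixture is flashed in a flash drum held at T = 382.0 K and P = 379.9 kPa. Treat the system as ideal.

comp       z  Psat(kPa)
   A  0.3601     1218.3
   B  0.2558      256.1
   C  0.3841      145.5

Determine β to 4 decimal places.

Raoult's law: Kᵢ = Pᵢˢᵃᵗ/P = Pᵢˢᵃᵗ/379.9.
  K_A = 1218.3/379.9 = 3.206897, K_B = 256.1/379.9 = 0.674125, K_C = 145.5/379.9 = 0.382996
Rachford–Rice: g(β) = Σ zᵢ(Kᵢ−1)/(1+β(Kᵢ−1)) = 0.
g(0) = ΣzᵢKᵢ − 1 = 0.4744 and g(1) = 1 − Σzᵢ/Kᵢ = -0.4946, so a root lies in (0, 1).
Newton–Raphson from β = 0.56:
  β = 0.5600: g = -0.10864, g' = -0.7329 → β = 0.4118
  β = 0.4118: g = 0.00237, g' = -0.7804 → β = 0.4148
Converged at β = 0.4148.

β = 0.4148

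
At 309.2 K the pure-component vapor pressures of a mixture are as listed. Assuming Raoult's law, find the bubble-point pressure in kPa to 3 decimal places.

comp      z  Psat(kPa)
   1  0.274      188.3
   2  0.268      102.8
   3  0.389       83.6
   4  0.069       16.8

Pbub = 112.824 kPa

At the bubble point ψ → 0, so ΣzᵢKᵢ = 1 with Kᵢ = Pᵢˢᵃᵗ/P ⇒ P = ΣzᵢPᵢˢᵃᵗ.
P = 0.274·188.3 + 0.268·102.8 + 0.389·83.6 + 0.069·16.8 = 112.824 kPa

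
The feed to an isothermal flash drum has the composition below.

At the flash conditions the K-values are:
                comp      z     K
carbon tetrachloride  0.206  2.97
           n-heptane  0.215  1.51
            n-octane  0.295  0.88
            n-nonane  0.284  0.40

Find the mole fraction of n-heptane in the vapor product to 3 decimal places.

y_n-heptane = 0.256

Iterate (Newton) starting at β = 0.5:
  β = 0.500: g = 0.0107, g' = -0.452 → β = 0.524
Converged at β = 0.524.
Compositions from xᵢ = zᵢ/(1+β(Kᵢ−1)), yᵢ = Kᵢxᵢ:
  carbon tetrachloride: x = 0.101, y = 0.301
  n-heptane: x = 0.170, y = 0.256
  n-octane: x = 0.315, y = 0.277
  n-nonane: x = 0.414, y = 0.166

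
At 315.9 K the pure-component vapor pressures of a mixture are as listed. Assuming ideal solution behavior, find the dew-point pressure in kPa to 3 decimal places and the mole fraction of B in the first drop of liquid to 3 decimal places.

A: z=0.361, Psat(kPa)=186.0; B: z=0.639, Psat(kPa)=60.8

At the dew point ψ → 1, so Σzᵢ/Kᵢ = 1 with Kᵢ = Pᵢˢᵃᵗ/P ⇒ 1/P = Σzᵢ/Pᵢˢᵃᵗ.
1/P = 0.361/186.0 + 0.639/60.8 = 0.012451 ⇒ P = 80.317 kPa
xᵢ = zᵢP/Pᵢˢᵃᵗ ⇒ x_B = 0.639·80.317/60.8 = 0.844

Pdew = 80.317 kPa, x_B = 0.844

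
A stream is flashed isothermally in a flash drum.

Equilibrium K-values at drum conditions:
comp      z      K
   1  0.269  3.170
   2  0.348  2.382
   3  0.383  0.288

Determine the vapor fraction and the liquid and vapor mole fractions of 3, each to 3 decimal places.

Rachford–Rice: g(ψ) = Σ zᵢ(Kᵢ−1)/(1+ψ(Kᵢ−1)) = 0.
g(0) = ΣzᵢKᵢ − 1 = 0.792 and g(1) = 1 − Σzᵢ/Kᵢ = -0.561, so a root lies in (0, 1).
Iterate (Newton) starting at ψ = 0.53:
  ψ = 0.530: g = 0.1111, g' = -0.996 → ψ = 0.642
  ψ = 0.642: g = -0.0031, g' = -1.066 → ψ = 0.639
Converged at ψ = 0.639.
Compositions from xᵢ = zᵢ/(1+ψ(Kᵢ−1)), yᵢ = Kᵢxᵢ:
  1: x = 0.113, y = 0.357
  2: x = 0.185, y = 0.440
  3: x = 0.702, y = 0.202

ψ = 0.639, x_3 = 0.702, y_3 = 0.202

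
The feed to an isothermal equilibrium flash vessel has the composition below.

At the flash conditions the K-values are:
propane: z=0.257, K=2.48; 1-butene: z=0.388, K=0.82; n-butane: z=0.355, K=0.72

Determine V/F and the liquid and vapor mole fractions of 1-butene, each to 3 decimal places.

V/F = 0.617, x_1-butene = 0.437, y_1-butene = 0.358

Rachford–Rice: g(V/F) = Σ zᵢ(Kᵢ−1)/(1+V/F(Kᵢ−1)) = 0.
g(0) = ΣzᵢKᵢ − 1 = 0.211 and g(1) = 1 − Σzᵢ/Kᵢ = -0.070, so a root lies in (0, 1).
Iterate (Newton) starting at V/F = 0.55:
  V/F = 0.550: g = 0.0147, g' = -0.225 → V/F = 0.615
  V/F = 0.615: g = 0.0005, g' = -0.211 → V/F = 0.617
Converged at V/F = 0.617.
Compositions from xᵢ = zᵢ/(1+V/F(Kᵢ−1)), yᵢ = Kᵢxᵢ:
  propane: x = 0.134, y = 0.333
  1-butene: x = 0.437, y = 0.358
  n-butane: x = 0.429, y = 0.309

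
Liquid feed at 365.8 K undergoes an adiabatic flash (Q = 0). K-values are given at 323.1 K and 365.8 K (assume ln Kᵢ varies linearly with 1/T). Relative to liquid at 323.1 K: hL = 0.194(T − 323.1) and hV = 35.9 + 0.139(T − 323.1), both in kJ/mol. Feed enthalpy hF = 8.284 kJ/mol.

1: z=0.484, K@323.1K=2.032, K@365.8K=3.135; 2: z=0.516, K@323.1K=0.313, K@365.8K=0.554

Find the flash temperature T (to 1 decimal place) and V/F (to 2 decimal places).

T = 324.3 K, V/F = 0.22

Adiabatic flash: solve Rachford–Rice at each trial T, then check hF = ψ·hV(T) + (1−ψ)·hL(T).
  T = 323.1 K: K = (2.032, 0.313), RR gives ψ = 0.205, H_out = 7.342 kJ/mol
  T = 365.8 K: K = (3.135, 0.554), RR gives ψ = 0.844, H_out = 36.585 kJ/mol
  T = 344.5 K: K = (2.559, 0.424), RR gives ψ = 0.510, H_out = 21.845 kJ/mol
  T = 333.8 K: K = (2.289, 0.366), RR gives ψ = 0.363, H_out = 14.902 kJ/mol
  T = 328.5 K: K = (2.160, 0.339), RR gives ψ = 0.288, H_out = 11.287 kJ/mol
  T = 325.8 K: K = (2.096, 0.326), RR gives ψ = 0.247, H_out = 9.356 kJ/mol
  T = 324.5 K: K = (2.065, 0.320), RR gives ψ = 0.227, H_out = 8.398 kJ/mol
Linear interpolation between T = 323.1 (H_out = 7.342) and T = 324.5 (H_out = 8.398) on hF = 8.284 gives T ≈ 324.3 K, at which ψ = 0.22.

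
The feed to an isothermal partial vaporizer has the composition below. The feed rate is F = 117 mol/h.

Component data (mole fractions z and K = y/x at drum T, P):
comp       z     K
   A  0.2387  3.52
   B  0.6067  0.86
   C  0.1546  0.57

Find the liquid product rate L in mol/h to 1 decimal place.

Material balance + equilibrium reduce to Σ zᵢ(Kᵢ−1)/(1+V/F(Kᵢ−1)) = 0.
Feasibility: ΣzᵢKᵢ = 1.4501, Σzᵢ/Kᵢ = 1.0445 — both > 1, two phases present.
Iterate (Newton) starting at V/F = 0.6:
  V/F = 0.6000: g = 0.05714, g' = -0.3063 → V/F = 0.7865
  V/F = 0.7865: g = 0.00581, g' = -0.2507 → V/F = 0.8097
  V/F = 0.8097: g = 0.00005, g' = -0.2464 → V/F = 0.8099
Converged at V/F = 0.8099.
Then V = V/F·F = 0.8099·117 = 94.8 mol/h and L = F − V = 22.2 mol/h.

L = 22.2 mol/h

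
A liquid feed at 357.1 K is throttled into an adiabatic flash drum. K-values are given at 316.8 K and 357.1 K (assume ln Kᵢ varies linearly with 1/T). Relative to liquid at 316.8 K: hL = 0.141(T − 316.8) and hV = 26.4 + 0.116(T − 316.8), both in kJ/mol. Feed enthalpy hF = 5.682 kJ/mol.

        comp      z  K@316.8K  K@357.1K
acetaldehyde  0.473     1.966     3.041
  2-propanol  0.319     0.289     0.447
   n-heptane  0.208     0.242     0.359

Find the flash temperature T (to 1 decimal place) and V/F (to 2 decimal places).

Adiabatic flash: solve Rachford–Rice at each trial T, then check hF = ψ·hV(T) + (1−ψ)·hL(T).
  T = 316.8 K: K = (1.966, 0.289, 0.242), RR gives ψ = 0.103, H_out = 2.712 kJ/mol
  T = 357.1 K: K = (3.041, 0.447, 0.359), RR gives ψ = 0.545, H_out = 19.509 kJ/mol
  T = 337.0 K: K = (2.479, 0.364, 0.298), RR gives ψ = 0.358, H_out = 12.115 kJ/mol
  T = 326.9 K: K = (2.215, 0.326, 0.270), RR gives ψ = 0.245, H_out = 7.838 kJ/mol
  T = 321.9 K: K = (2.090, 0.307, 0.256), RR gives ψ = 0.180, H_out = 5.443 kJ/mol
  T = 324.4 K: K = (2.152, 0.316, 0.263), RR gives ψ = 0.214, H_out = 6.670 kJ/mol
  T = 323.1 K: K = (2.120, 0.312, 0.259), RR gives ψ = 0.196, H_out = 6.040 kJ/mol
Linear interpolation between T = 321.9 (H_out = 5.443) and T = 323.1 (H_out = 6.040) on hF = 5.682 gives T ≈ 322.4 K, at which ψ = 0.19.

T = 322.4 K, V/F = 0.19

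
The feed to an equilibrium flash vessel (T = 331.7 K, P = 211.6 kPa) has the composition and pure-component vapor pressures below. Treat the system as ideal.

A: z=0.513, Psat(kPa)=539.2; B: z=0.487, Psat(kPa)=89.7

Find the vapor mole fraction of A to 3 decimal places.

Raoult's law: Kᵢ = Pᵢˢᵃᵗ/P = Pᵢˢᵃᵗ/211.6.
  K_A = 539.2/211.6 = 2.54820, K_B = 89.7/211.6 = 0.42391
Let β = V/F and solve Σ zᵢ(Kᵢ−1)/(1+β(Kᵢ−1)) = 0.
Feasibility: ΣzᵢKᵢ = 1.514, Σzᵢ/Kᵢ = 1.350 — both > 1, two phases present.
Binary case is linear: z₁(K₁−1)(1+β(K₂−1)) + z₂(K₂−1)(1+β(K₁−1)) = 0
⇒ β = [z₁(K₁−1)+z₂(K₂−1)] / [−(K₁−1)(K₂−1)] = 0.5137/0.8919 = 0.576
Compositions from xᵢ = zᵢ/(1+β(Kᵢ−1)), yᵢ = Kᵢxᵢ:
  A: x = 0.271, y = 0.691
  B: x = 0.729, y = 0.309

y_A = 0.691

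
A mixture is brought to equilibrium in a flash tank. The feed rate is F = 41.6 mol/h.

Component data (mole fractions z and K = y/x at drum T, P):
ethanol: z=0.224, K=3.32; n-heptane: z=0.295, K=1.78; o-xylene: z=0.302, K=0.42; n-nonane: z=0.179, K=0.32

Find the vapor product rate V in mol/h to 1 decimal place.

V = 19.4 mol/h

Rachford–Rice: g(β) = Σ zᵢ(Kᵢ−1)/(1+β(Kᵢ−1)) = 0.
g(0) = ΣzᵢKᵢ − 1 = 0.453 and g(1) = 1 − Σzᵢ/Kᵢ = -0.512, so a root lies in (0, 1).
Newton iteration, β⁰ = 0.6:
  β = 0.600: g = -0.1003, g' = -0.769 → β = 0.470
  β = 0.470: g = -0.0025, g' = -0.743 → β = 0.466
Converged at β = 0.466.
Then V = β·F = 0.4663·41.6 = 19.4 mol/h and L = F − V = 22.2 mol/h.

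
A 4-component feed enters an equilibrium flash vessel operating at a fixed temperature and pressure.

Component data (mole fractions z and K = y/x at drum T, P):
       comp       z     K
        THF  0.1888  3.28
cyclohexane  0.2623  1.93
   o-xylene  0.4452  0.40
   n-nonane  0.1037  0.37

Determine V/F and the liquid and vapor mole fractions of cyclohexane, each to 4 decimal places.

V/F = 0.3520, x_cyclohexane = 0.1976, y_cyclohexane = 0.3814

Material balance + equilibrium reduce to Σ zᵢ(Kᵢ−1)/(1+V/F(Kᵢ−1)) = 0.
g(0) = ΣzᵢKᵢ − 1 = 0.3420 and g(1) = 1 − Σzᵢ/Kᵢ = -0.5867, so a root lies in (0, 1).
Iterate (Newton) starting at V/F = 0.5:
  V/F = 0.5000: g = -0.10931, g' = -0.7348 → V/F = 0.3512
  V/F = 0.3512: g = 0.00057, g' = -0.7567 → V/F = 0.3520
Converged at V/F = 0.3520.
Compositions from xᵢ = zᵢ/(1+V/F(Kᵢ−1)), yᵢ = Kᵢxᵢ:
  THF: x = 0.1047, y = 0.3435
  cyclohexane: x = 0.1976, y = 0.3814
  o-xylene: x = 0.5644, y = 0.2258
  n-nonane: x = 0.1332, y = 0.0493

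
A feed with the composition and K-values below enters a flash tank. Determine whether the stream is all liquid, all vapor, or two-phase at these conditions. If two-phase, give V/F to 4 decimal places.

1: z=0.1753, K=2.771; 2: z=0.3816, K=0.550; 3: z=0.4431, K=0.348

all liquid

ΣzᵢKᵢ = 0.8498; Σzᵢ/Kᵢ = 2.0304.
Since ΣzᵢKᵢ < 1 the mixture is below its bubble point — single liquid phase.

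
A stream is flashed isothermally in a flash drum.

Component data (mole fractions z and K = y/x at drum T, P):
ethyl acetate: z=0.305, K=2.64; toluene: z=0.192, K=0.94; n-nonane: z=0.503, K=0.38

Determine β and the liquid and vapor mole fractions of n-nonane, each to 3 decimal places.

Newton–Raphson from β = 0.45:
  β = 0.450: g = -0.1566, g' = -0.644 → β = 0.207
  β = 0.207: g = 0.0040, g' = -0.712 → β = 0.213
Converged at β = 0.213.
Compositions from xᵢ = zᵢ/(1+β(Kᵢ−1)), yᵢ = Kᵢxᵢ:
  ethyl acetate: x = 0.226, y = 0.597
  toluene: x = 0.194, y = 0.183
  n-nonane: x = 0.579, y = 0.220

β = 0.213, x_n-nonane = 0.579, y_n-nonane = 0.220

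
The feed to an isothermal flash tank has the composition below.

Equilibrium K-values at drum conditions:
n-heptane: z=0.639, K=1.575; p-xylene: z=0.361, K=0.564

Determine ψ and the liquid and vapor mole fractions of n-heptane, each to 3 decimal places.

ψ = 0.838, x_n-heptane = 0.431, y_n-heptane = 0.679

Rachford–Rice: g(ψ) = Σ zᵢ(Kᵢ−1)/(1+ψ(Kᵢ−1)) = 0.
Check two-phase: ΣzᵢKᵢ = 1.210 > 1 and Σzᵢ/Kᵢ = 1.046 > 1, so g(0) = 0.210 > 0 and g(1) = -0.046 < 0.
Binary case is linear: z₁(K₁−1)(1+ψ(K₂−1)) + z₂(K₂−1)(1+ψ(K₁−1)) = 0
⇒ ψ = [z₁(K₁−1)+z₂(K₂−1)] / [−(K₁−1)(K₂−1)] = 0.2100/0.2507 = 0.838
Compositions from xᵢ = zᵢ/(1+ψ(Kᵢ−1)), yᵢ = Kᵢxᵢ:
  n-heptane: x = 0.431, y = 0.679
  p-xylene: x = 0.569, y = 0.321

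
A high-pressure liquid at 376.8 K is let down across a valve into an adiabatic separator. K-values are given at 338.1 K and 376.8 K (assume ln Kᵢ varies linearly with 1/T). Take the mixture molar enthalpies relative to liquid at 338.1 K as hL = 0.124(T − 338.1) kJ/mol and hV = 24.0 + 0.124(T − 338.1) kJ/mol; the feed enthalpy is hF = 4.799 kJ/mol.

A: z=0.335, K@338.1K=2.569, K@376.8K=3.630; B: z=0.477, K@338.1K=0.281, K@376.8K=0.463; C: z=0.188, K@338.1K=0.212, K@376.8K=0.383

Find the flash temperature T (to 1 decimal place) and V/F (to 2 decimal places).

Adiabatic flash: solve Rachford–Rice at each trial T, then check hF = ψ·hV(T) + (1−ψ)·hL(T).
  T = 338.1 K: K = (2.569, 0.281, 0.212), RR gives ψ = 0.030, H_out = 0.714 kJ/mol
  T = 376.8 K: K = (3.630, 0.463, 0.383), RR gives ψ = 0.345, H_out = 13.083 kJ/mol
  T = 357.5 K: K = (3.084, 0.366, 0.290), RR gives ψ = 0.192, H_out = 7.004 kJ/mol
  T = 347.8 K: K = (2.822, 0.322, 0.249), RR gives ψ = 0.114, H_out = 3.946 kJ/mol
  T = 352.6 K: K = (2.950, 0.343, 0.269), RR gives ψ = 0.153, H_out = 5.472 kJ/mol
  T = 350.2 K: K = (2.886, 0.332, 0.259), RR gives ψ = 0.134, H_out = 4.713 kJ/mol
Linear interpolation between T = 350.2 (H_out = 4.713) and T = 352.6 (H_out = 5.472) on hF = 4.799 gives T ≈ 350.5 K, at which ψ = 0.14.

T = 350.5 K, V/F = 0.14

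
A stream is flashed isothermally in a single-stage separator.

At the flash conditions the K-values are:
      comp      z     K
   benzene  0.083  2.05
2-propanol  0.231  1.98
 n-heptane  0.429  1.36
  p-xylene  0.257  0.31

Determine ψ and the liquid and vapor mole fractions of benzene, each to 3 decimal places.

ψ = 0.639, x_benzene = 0.050, y_benzene = 0.102

Let ψ = V/F and solve Σ zᵢ(Kᵢ−1)/(1+ψ(Kᵢ−1)) = 0.
g(0) = ΣzᵢKᵢ − 1 = 0.291 and g(1) = 1 − Σzᵢ/Kᵢ = -0.302, so a root lies in (0, 1).
Newton–Raphson from ψ = 0.5:
  ψ = 0.500: g = 0.0692, g' = -0.464 → ψ = 0.649
  ψ = 0.649: g = -0.0058, g' = -0.553 → ψ = 0.639
Converged at ψ = 0.639.
Compositions from xᵢ = zᵢ/(1+ψ(Kᵢ−1)), yᵢ = Kᵢxᵢ:
  benzene: x = 0.050, y = 0.102
  2-propanol: x = 0.142, y = 0.281
  n-heptane: x = 0.349, y = 0.474
  p-xylene: x = 0.459, y = 0.142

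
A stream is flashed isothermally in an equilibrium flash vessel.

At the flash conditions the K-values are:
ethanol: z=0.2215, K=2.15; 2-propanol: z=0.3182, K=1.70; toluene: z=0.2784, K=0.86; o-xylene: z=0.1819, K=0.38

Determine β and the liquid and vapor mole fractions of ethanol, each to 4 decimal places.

β = 0.8181, x_ethanol = 0.1141, y_ethanol = 0.2454

Material balance + equilibrium reduce to Σ zᵢ(Kᵢ−1)/(1+β(Kᵢ−1)) = 0.
Feasibility: ΣzᵢKᵢ = 1.3257, Σzᵢ/Kᵢ = 1.0926 — both > 1, two phases present.
Newton iteration, β⁰ = 0.49:
  β = 0.4900: g = 0.12493, g' = -0.3568 → β = 0.8401
  β = 0.8401: g = -0.00974, g' = -0.4492 → β = 0.8184
  β = 0.8184: g = -0.00015, g' = -0.4359 → β = 0.8181
Converged at β = 0.8181.
Compositions from xᵢ = zᵢ/(1+β(Kᵢ−1)), yᵢ = Kᵢxᵢ:
  ethanol: x = 0.1141, y = 0.2454
  2-propanol: x = 0.2023, y = 0.3440
  toluene: x = 0.3144, y = 0.2704
  o-xylene: x = 0.3691, y = 0.1403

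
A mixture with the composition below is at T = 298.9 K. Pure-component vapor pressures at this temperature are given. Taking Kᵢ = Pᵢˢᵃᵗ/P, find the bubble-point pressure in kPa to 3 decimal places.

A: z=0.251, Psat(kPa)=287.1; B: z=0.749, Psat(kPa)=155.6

Pbub = 188.606 kPa

At the bubble point ψ → 0, so ΣzᵢKᵢ = 1 with Kᵢ = Pᵢˢᵃᵗ/P ⇒ P = ΣzᵢPᵢˢᵃᵗ.
P = 0.251·287.1 + 0.749·155.6 = 188.606 kPa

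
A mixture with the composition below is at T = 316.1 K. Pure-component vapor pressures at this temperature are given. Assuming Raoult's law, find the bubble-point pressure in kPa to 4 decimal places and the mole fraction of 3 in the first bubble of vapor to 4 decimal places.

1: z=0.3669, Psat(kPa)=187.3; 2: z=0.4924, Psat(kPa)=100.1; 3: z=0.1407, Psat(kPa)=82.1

Pbub = 129.5611 kPa, y_3 = 0.0892

At the bubble point ψ → 0, so ΣzᵢKᵢ = 1 with Kᵢ = Pᵢˢᵃᵗ/P ⇒ P = ΣzᵢPᵢˢᵃᵗ.
P = 0.3669·187.3 + 0.4924·100.1 + 0.1407·82.1 = 129.5611 kPa
yᵢ = zᵢPᵢˢᵃᵗ/P ⇒ y_3 = 0.1407·82.1/129.5611 = 0.0892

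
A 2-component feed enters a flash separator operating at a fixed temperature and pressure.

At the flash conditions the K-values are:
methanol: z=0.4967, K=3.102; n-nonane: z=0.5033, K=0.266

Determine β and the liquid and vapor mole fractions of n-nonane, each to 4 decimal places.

Binary case is linear: z₁(K₁−1)(1+β(K₂−1)) + z₂(K₂−1)(1+β(K₁−1)) = 0
⇒ β = [z₁(K₁−1)+z₂(K₂−1)] / [−(K₁−1)(K₂−1)] = 0.67464/1.54287 = 0.4373
Compositions from xᵢ = zᵢ/(1+β(Kᵢ−1)), yᵢ = Kᵢxᵢ:
  methanol: x = 0.2588, y = 0.8028
  n-nonane: x = 0.7412, y = 0.1972

β = 0.4373, x_n-nonane = 0.7412, y_n-nonane = 0.1972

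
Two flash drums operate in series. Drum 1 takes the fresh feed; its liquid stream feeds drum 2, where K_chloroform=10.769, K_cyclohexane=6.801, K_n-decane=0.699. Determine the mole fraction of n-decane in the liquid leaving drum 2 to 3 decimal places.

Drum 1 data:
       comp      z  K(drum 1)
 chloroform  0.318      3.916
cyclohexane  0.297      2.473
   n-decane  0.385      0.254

x_n-decane (drum 2) = 0.959

Drum 1:
Let ψ₁ = V/F and solve Σ zᵢ(Kᵢ−1)/(1+ψ₁(Kᵢ−1)) = 0.
g(0) = ΣzᵢKᵢ − 1 = 1.078 and g(1) = 1 − Σzᵢ/Kᵢ = -0.717, so a root lies in (0, 1).
Newton iteration, ψ₁⁰ = 0.69:
  ψ₁ = 0.690: g = -0.0670, g' = -1.366 → ψ₁ = 0.641
  ψ₁ = 0.641: g = -0.0021, g' = -1.286 → ψ₁ = 0.639
Converged at ψ₁ = 0.639.
Drum-1 compositions:
  chloroform: x = 0.111, y = 0.435
  cyclohexane: x = 0.153, y = 0.378
  n-decane: x = 0.736, y = 0.187
Drum-2 feed = drum-1 liquid: z₂ = (0.1110, 0.1530, 0.7360).
Drum 2:
Rachford–Rice: g(ψ₂) = Σ zᵢ(Kᵢ−1)/(1+ψ₂(Kᵢ−1)) = 0.
Feasibility: ΣzᵢKᵢ = 2.750, Σzᵢ/Kᵢ = 1.086 — both > 1, two phases present.
Newton iteration, ψ₂⁰ = 0.69:
  ψ₂ = 0.690: g = 0.0379, g' = -0.489 → ψ₂ = 0.768
  ψ₂ = 0.768: g = 0.0023, g' = -0.433 → ψ₂ = 0.773
Converged at ψ₂ = 0.773.
  chloroform: x = 0.013, y = 0.140
  cyclohexane: x = 0.028, y = 0.190
  n-decane: x = 0.959, y = 0.670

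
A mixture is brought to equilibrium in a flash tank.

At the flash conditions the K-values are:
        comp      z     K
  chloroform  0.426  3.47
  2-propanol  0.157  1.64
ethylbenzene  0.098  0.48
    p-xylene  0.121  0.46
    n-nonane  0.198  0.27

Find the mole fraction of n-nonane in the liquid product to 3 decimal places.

Material balance + equilibrium reduce to Σ zᵢ(Kᵢ−1)/(1+V/F(Kᵢ−1)) = 0.
Feasibility: ΣzᵢKᵢ = 1.892, Σzᵢ/Kᵢ = 1.419 — both > 1, two phases present.
Iterate (Newton) starting at V/F = 0.5:
  V/F = 0.500: g = 0.1609, g' = -0.933 → V/F = 0.672
  V/F = 0.672: g = 0.0009, g' = -0.955 → V/F = 0.673
Converged at V/F = 0.673.
Compositions from xᵢ = zᵢ/(1+V/F(Kᵢ−1)), yᵢ = Kᵢxᵢ:
  chloroform: x = 0.160, y = 0.555
  2-propanol: x = 0.110, y = 0.180
  ethylbenzene: x = 0.151, y = 0.072
  p-xylene: x = 0.190, y = 0.087
  n-nonane: x = 0.389, y = 0.105

x_n-nonane = 0.389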